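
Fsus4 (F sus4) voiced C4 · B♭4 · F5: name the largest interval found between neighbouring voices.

Adjacent intervals: C4→B♭4 = minor seventh; B♭4→F5 = perfect fifth.
The largest is C4 to B♭4, a minor seventh (10 semitones).

minor 7th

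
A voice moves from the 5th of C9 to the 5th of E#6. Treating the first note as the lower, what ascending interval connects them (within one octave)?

augmented third

C9 has G as its 5th, and E#6 has B# as its 5th.
G up to B# is 5 semitones, a half step wider than a major third, so the interval is augmented.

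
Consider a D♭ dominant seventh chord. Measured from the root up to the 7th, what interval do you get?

m7

The chord tones of D♭ dominant seventh are D♭, F, A♭, C♭.
The root is D♭ and the 7th is C♭.
7 letter names make it a seventh; at 10 semitones (a half step narrower than major) the quality is minor.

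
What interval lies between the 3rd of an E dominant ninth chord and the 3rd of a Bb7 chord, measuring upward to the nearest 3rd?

diminished 5th

The 3rd of E dominant ninth is G#; the 3rd of Bb7 is D.
G# up to D is 6 semitones, a half step narrower than a perfect fifth, so the interval is diminished.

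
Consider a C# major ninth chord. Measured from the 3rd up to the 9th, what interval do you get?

minor seventh

Spelling the chord: C# E# G# B# D#.
The 3rd is E# and the 9th is D#.
E# up to D# is 10 semitones, a half step narrower than a major seventh, so the interval is minor.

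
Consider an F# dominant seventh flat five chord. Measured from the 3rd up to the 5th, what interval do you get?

The chord tones of F#7b5 are F# A# C E.
That puts A# below C.
3 letter names make it a third; at 2 semitones (a whole step narrower than major) the quality is diminished.

diminished third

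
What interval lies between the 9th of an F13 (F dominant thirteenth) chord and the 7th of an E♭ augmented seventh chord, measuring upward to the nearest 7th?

The 9th of F13 (F dominant thirteenth) is G; the 7th of E♭ augmented seventh is D♭.
5 letter names make it a fifth; at 6 semitones (a half step narrower than perfect) the quality is diminished.

diminished fifth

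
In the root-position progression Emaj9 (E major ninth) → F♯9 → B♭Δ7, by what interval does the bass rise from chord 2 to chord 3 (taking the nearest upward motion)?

diminished fourth

The roots are F♯ and B♭.
F♯ up to B♭ is 4 semitones, a half step narrower than a perfect fourth, so the interval is diminished.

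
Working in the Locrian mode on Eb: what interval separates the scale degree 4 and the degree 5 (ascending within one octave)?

Spelling the Locrian mode on Eb: Eb Fb Gb Ab Bbb Cb Db.
Scale degree 4 = Ab; scale degree 5 = Bbb.
2 letter names make it a second; at 1 semitone (a half step narrower than major) the quality is minor.

m2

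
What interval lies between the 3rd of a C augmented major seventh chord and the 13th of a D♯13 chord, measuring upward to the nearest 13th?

The 3rd of C augmented major seventh is E; the 13th of D♯13 is B♯.
5 letter names make it a fifth; at 8 semitones (a half step wider than perfect) the quality is augmented.

A5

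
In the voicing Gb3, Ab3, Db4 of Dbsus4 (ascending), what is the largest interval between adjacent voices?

perfect 4th

Adjacent intervals: Gb3→Ab3 = major second; Ab3→Db4 = perfect fourth.
The largest is Ab3 to Db4, a perfect fourth (5 semitones).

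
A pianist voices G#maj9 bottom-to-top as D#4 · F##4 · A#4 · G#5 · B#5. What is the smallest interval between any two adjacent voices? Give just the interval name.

Adjacent intervals: D#4→F##4 = major third; F##4→A#4 = minor third; A#4→G#5 = minor seventh; G#5→B#5 = major third.
The smallest is F##4 to A#4, a minor third (3 semitones).

minor 3rd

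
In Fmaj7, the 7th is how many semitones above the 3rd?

The chord tones of FM7 (F major seventh) are F-A-C-E.
A to E is a perfect fifth: 7 semitones.

7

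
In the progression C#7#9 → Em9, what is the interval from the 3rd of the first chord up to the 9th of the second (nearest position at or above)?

The 3rd of C#7#9 is E#; the 9th of Em9 is F#.
2 letter names make it a second; at 1 semitone (a half step narrower than major) the quality is minor.

minor second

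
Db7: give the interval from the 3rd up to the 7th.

Db7 (Db dominant seventh): Db F Ab Cb.
3rd = F; 7th = Cb.
F up to Cb is 6 semitones, a half step narrower than a perfect fifth, so the interval is diminished.

diminished fifth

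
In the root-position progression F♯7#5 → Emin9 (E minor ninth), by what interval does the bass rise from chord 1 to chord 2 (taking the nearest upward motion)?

The roots are F♯ and E.
7 letter names make it a seventh; at 10 semitones (a half step narrower than major) the quality is minor.

minor seventh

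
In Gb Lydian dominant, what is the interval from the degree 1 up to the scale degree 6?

major sixth

Spelling Gb Lydian dominant: Gb Ab Bb C Db Eb Fb.
The degree 1 is Gb and the degree 6 is Eb.
Counting 6 letters and 9 half steps from Gb gives a major sixth.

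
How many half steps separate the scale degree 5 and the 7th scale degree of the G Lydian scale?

The scale is G A B C# D E F#.
D up to F# is a major third — 4 semitones.

4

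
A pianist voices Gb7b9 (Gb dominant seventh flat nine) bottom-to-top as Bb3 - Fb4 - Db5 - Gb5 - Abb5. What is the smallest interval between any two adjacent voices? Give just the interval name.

minor 2nd

Adjacent intervals: Bb3→Fb4 = diminished fifth; Fb4→Db5 = major sixth; Db5→Gb5 = perfect fourth; Gb5→Abb5 = minor second.
The smallest is Gb5 to Abb5, a minor second (1 semitone).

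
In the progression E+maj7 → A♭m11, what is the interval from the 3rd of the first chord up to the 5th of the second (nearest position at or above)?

diminished 6th

E+maj7 has G♯ as its 3rd, and A♭m11 has E♭ as its 5th.
G♯ up to E♭ is 7 semitones, a whole step narrower than a major sixth, so the interval is diminished.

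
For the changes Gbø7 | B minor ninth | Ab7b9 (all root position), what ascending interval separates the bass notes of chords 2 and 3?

The roots are B and Ab.
7 letter names make it a seventh; at 9 semitones (a whole step narrower than major) the quality is diminished.

diminished seventh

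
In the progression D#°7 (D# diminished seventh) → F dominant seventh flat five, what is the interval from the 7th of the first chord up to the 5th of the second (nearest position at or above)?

D#°7 (D# diminished seventh) has C as its 7th, and F dominant seventh flat five has Cb as its 5th.
From C to Cb: 11 semitones over an octave = diminished.

diminished octave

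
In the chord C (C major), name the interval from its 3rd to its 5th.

minor third

The chord tones of Cmaj (C major) are C, E, G.
That puts E below G.
From E to G: 3 semitones over a third = minor.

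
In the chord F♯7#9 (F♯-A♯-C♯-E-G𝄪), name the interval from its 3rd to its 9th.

That puts A♯ below G𝄪.
Counting 7 letters and 11 half steps from A♯ gives a major seventh.

major 7th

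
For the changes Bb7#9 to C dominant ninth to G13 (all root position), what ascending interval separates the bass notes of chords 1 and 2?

major 2nd

The roots are Bb and C.
Bb up to C spans 2 letter names and 2 semitones — a major second.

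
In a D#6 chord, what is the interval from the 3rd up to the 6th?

D#6 is spelled D#, F##, A#, B#.
3rd = F##; 6th = B#.
F## up to B# spans 4 letter names and 5 semitones — a perfect fourth.

perfect fourth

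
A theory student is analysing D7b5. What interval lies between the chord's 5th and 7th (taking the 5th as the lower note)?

D7b5: D-F#-Ab-C.
5th = Ab; 7th = C.
From Ab to C is 4 semitones, exactly the major third.

major 3rd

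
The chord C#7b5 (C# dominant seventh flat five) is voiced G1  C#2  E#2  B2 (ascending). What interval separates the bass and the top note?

The outer voices are G1 and B2.
Counting 10 letters and 16 half steps from G gives a major tenth.

major tenth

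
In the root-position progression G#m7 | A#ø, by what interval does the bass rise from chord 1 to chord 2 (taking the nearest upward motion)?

major second

The roots are G# and A#.
Counting 2 letters and 2 half steps from G# gives a major second.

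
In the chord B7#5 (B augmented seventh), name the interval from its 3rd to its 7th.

diminished fifth

B7#5 (B augmented seventh): B D# F## A.
So we need the interval from D# up to A.
5 letter names make it a fifth; at 6 semitones (a half step narrower than perfect) the quality is diminished.
This 3–7 tritone is the characteristic tension at the heart of the dominant sound.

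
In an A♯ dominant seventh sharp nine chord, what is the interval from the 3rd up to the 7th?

diminished fifth

A♯7#9 is spelled A♯-C𝄪-E♯-G♯-B𝄪.
The 3rd is C𝄪 and the 7th is G♯.
From C𝄪 to G♯: 6 semitones over a fifth = diminished.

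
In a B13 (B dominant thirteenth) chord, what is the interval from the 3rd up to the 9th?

B13 (B dominant thirteenth): B D♯ F♯ A C♯ G♯.
3rd = D♯; 9th = C♯.
D♯ up to C♯ is 10 semitones, a half step narrower than a major seventh, so the interval is minor.

minor seventh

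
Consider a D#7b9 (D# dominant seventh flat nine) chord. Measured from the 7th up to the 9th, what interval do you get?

D#7b9 (D# dominant seventh flat nine) is spelled D#–F##–A#–C#–E.
That puts C# below E.
3 letter names make it a third; at 3 semitones (a half step narrower than major) the quality is minor.

minor third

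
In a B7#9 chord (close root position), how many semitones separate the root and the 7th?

10

B7#9: B–D♯–F♯–A–C𝄪.
B to A is a minor seventh: 10 semitones.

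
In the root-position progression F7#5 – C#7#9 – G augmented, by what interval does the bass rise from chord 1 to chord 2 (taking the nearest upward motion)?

The roots are F and C#.
F up to C# is 8 semitones, a half step wider than a perfect fifth, so the interval is augmented.

augmented fifth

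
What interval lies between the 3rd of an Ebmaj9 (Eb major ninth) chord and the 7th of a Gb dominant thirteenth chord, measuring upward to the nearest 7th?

Ebmaj9 (Eb major ninth) has G as its 3rd, and Gb dominant thirteenth has Fb as its 7th.
7 letter names make it a seventh; at 9 semitones (a whole step narrower than major) the quality is diminished.

diminished seventh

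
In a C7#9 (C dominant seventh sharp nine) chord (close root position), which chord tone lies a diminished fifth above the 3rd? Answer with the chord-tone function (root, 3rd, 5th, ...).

7th

Spelling the chord: C-E-G-Bb-D#.
The 3rd is E. A diminished fifth above E is Bb.
Bb is the chord's 7th.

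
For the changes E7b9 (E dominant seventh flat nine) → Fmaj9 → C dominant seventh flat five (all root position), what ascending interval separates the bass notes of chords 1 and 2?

The roots are E and F.
E up to F is 1 semitone, a half step narrower than a major second, so the interval is minor.

minor 2nd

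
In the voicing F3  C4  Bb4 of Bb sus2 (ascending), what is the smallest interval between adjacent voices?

perfect fifth

Adjacent intervals: F3→C4 = perfect fifth; C4→Bb4 = minor seventh.
The smallest is F3 to C4, a perfect fifth (7 semitones).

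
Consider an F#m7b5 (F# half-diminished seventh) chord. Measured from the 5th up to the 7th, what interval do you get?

major third

The chord tones of F#m7b5 are F# A C E.
That puts C below E.
From C to E is 4 semitones, exactly the major third.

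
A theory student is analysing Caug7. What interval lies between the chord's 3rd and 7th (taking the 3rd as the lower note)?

d5

C+7 is spelled C-E-G♯-B♭.
That puts E below B♭.
From E to B♭: 6 semitones over a fifth = diminished.
That tritone between 3rd and 7th is what gives the dominant seventh its pull toward resolution.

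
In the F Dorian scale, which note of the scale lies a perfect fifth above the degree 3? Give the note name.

The scale is F G Ab Bb C D Eb.
The degree 3 is Ab; a perfect fifth above that is Eb — scale degree 7.

Eb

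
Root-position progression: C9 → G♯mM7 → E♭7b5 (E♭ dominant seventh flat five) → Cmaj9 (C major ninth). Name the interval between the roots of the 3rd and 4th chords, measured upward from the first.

The roots are E♭ and C.
From E♭ to C is 9 semitones, exactly the major sixth.

major sixth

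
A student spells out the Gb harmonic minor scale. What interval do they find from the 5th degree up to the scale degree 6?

Spelling the Gb harmonic minor scale: Gb Ab Bbb Cb Db Ebb F.
So we need the interval from Db up to Ebb.
From Db to Ebb: 1 semitone over a second = minor.

m2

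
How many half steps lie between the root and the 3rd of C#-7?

C# minor seventh: C#-E-G#-B.
C# to E is a minor third: 3 semitones.

3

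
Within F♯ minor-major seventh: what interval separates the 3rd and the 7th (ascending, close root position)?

Spelling the chord: F♯, A, C♯, E♯.
That puts A below E♯.
5 letter names make it a fifth; at 8 semitones (a half step wider than perfect) the quality is augmented.

augmented fifth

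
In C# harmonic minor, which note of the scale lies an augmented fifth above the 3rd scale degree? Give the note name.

B#

The scale is C# D# E F# G# A B#.
The 3rd scale degree is E; an augmented fifth above that is B# — scale degree 7.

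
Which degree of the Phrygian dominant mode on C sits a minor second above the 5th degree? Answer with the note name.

The scale is C D♭ E F G A♭ B♭.
The 5th degree is G; a minor second above that is A♭ — scale degree 6.

Ab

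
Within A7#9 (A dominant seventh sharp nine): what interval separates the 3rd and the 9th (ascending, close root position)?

major seventh

A7#9 (A dominant seventh sharp nine) is spelled A-C#-E-G-B#.
So we need the interval from C# up to B#.
From C# to B# is 11 semitones, exactly the major seventh.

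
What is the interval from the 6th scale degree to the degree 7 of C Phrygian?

major second

The scale runs C D♭ E♭ F G A♭ B♭.
The 6th scale degree is A♭ and the scale degree 7 is B♭.
Counting 2 letters and 2 half steps from A♭ gives a major second.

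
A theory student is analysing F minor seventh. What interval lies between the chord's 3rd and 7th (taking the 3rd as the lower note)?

perfect 5th

Spelling the chord: F Ab C Eb.
3rd = Ab; 7th = Eb.
Ab up to Eb spans 5 letter names and 7 semitones — a perfect fifth.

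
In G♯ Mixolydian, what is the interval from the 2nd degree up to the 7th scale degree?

minor sixth

The scale runs G♯ A♯ B♯ C♯ D♯ E♯ F♯.
2nd degree = A♯; 7th degree = F♯.
From A♯ to F♯: 8 semitones over a sixth = minor.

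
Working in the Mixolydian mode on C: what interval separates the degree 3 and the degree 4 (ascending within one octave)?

m2

Spelling the Mixolydian mode on C: C D E F G A Bb.
Degree 3 = E; 4th scale degree = F.
E up to F is 1 semitone, a half step narrower than a major second, so the interval is minor.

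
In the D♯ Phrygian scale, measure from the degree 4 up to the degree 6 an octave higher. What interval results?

m10

The scale runs D♯ E F♯ G♯ A♯ B C♯.
That puts G♯ below B.
G♯ up to B is 15 semitones, a half step narrower than a major tenth, so the interval is minor.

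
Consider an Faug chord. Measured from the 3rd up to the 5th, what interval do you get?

Faug is spelled F–A–C♯.
So we need the interval from A up to C♯.
A up to C♯ spans 3 letter names and 4 semitones — a major third.

M3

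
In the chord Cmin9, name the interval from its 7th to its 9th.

major third

The chord tones of Cmin9 are C, Eb, G, Bb, D.
7th = Bb; 9th = D.
Bb up to D spans 3 letter names and 4 semitones — a major third.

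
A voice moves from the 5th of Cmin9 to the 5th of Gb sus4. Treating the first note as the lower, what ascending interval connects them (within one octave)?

diminished fifth

Cmin9 has G as its 5th, and Gb sus4 has Db as its 5th.
From G to Db: 6 semitones over a fifth = diminished.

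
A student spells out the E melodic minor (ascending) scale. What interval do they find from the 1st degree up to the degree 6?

The scale runs E F# G A B C# D#.
The 1st degree is E and the degree 6 is C#.
From E to C# is 9 semitones, exactly the major sixth.

M6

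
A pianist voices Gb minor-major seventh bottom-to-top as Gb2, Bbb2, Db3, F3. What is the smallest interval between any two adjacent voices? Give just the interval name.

minor 3rd

Adjacent intervals: Gb2→Bbb2 = minor third; Bbb2→Db3 = major third; Db3→F3 = major third.
The smallest is Gb2 to Bbb2, a minor third (3 semitones).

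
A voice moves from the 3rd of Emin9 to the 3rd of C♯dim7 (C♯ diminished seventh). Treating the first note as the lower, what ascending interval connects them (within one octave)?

The 3rd of Emin9 is G; the 3rd of C♯dim7 (C♯ diminished seventh) is E.
From G to E is 9 semitones, exactly the major sixth.

major sixth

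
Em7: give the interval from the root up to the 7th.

Em7: E, G, B, D.
That puts E below D.
From E to D: 10 semitones over a seventh = minor.

minor seventh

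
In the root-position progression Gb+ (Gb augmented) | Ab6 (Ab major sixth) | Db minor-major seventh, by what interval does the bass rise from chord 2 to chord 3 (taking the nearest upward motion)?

P4

The roots are Ab and Db.
From Ab to Db is 5 semitones, exactly the perfect fourth.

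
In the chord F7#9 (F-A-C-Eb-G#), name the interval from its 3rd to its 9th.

M7

The 3rd is A and the 9th is G#.
From A to G# is 11 semitones, exactly the major seventh.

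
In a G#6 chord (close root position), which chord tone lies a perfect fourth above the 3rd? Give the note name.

E#

G#6 (G# major sixth) is spelled G#, B#, D#, E#.
The 3rd is B#. A perfect fourth above B# is E#.
E# is the chord's 6th.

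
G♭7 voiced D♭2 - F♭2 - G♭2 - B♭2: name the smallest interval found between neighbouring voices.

Adjacent intervals: D♭2→F♭2 = minor third; F♭2→G♭2 = major second; G♭2→B♭2 = major third.
The smallest is F♭2 to G♭2, a major second (2 semitones).

major 2nd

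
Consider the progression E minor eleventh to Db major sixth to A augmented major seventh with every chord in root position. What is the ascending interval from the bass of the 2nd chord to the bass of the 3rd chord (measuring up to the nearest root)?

A5

The roots are Db and A.
From Db to A: 8 semitones over a fifth = augmented.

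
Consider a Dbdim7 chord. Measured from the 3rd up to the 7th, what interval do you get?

d5

The chord tones of Dbdim7 are Db–Fb–Abb–Cbb.
So we need the interval from Fb up to Cbb.
From Fb to Cbb: 6 semitones over a fifth = diminished.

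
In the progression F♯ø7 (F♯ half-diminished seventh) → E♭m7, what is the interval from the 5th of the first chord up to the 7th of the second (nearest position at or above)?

minor second

F♯ø7 (F♯ half-diminished seventh) has C as its 5th, and E♭m7 has D♭ as its 7th.
2 letter names make it a second; at 1 semitone (a half step narrower than major) the quality is minor.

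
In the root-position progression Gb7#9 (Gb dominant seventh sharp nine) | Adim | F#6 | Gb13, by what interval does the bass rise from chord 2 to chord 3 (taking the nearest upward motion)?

The roots are A and F#.
From A to F# is 9 semitones, exactly the major sixth.

M6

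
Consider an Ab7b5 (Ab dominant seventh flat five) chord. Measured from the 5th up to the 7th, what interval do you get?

M3

The chord tones of Ab7b5 are Ab-C-Ebb-Gb.
5th = Ebb; 7th = Gb.
Counting 3 letters and 4 half steps from Ebb gives a major third.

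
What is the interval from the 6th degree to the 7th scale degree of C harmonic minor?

C harmonic minor: C D E♭ F G A♭ B.
6th degree = A♭; 7th degree = B.
From A♭ to B: 3 semitones over a second = augmented.

A2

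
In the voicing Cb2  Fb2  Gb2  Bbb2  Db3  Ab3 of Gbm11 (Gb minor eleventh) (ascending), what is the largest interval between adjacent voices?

Adjacent intervals: Cb2→Fb2 = perfect fourth; Fb2→Gb2 = major second; Gb2→Bbb2 = minor third; Bbb2→Db3 = major third; Db3→Ab3 = perfect fifth.
The largest is Db3 to Ab3, a perfect fifth (7 semitones).

perfect fifth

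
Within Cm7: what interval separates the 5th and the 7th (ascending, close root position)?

m3

Spelling the chord: C, E♭, G, B♭.
5th = G; 7th = B♭.
3 letter names make it a third; at 3 semitones (a half step narrower than major) the quality is minor.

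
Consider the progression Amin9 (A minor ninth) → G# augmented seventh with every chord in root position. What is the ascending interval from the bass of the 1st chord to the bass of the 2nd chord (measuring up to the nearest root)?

major seventh

The roots are A and G#.
From A to G# is 11 semitones, exactly the major seventh.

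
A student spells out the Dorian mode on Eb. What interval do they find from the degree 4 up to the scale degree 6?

Spelling the Dorian mode on Eb: Eb F Gb Ab Bb C Db.
The degree 4 is Ab and the degree 6 is C.
Ab up to C spans 3 letter names and 4 semitones — a major third.

major 3rd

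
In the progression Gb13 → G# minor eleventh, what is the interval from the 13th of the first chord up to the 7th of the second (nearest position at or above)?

augmented second

The 13th of Gb13 is Eb; the 7th of G# minor eleventh is F#.
From Eb to F#: 3 semitones over a second = augmented.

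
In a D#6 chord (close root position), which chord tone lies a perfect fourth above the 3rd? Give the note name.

Spelling the chord: D#–F##–A#–B#.
The 3rd is F##. A perfect fourth above F## is B#.
B# is the chord's 6th.

B#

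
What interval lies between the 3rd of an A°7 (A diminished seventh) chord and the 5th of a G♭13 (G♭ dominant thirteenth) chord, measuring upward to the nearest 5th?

minor second

A°7 (A diminished seventh) has C as its 3rd, and G♭13 (G♭ dominant thirteenth) has D♭ as its 5th.
2 letter names make it a second; at 1 semitone (a half step narrower than major) the quality is minor.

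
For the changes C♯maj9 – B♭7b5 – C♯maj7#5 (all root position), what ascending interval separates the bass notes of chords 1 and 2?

d7

The roots are C♯ and B♭.
From C♯ to B♭: 9 semitones over a seventh = diminished.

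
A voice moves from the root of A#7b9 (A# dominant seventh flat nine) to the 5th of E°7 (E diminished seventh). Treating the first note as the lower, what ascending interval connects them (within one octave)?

diminished 2nd

The root of A#7b9 (A# dominant seventh flat nine) is A#; the 5th of E°7 (E diminished seventh) is Bb.
2 letter names make it a second; at 0 semitones (a whole step narrower than major) the quality is diminished.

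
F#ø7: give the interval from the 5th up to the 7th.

M3

The chord tones of F# half-diminished seventh are F#-A-C-E.
So we need the interval from C up to E.
C up to E spans 3 letter names and 4 semitones — a major third.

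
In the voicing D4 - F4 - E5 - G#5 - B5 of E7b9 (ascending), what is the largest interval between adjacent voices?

major seventh

Adjacent intervals: D4→F4 = minor third; F4→E5 = major seventh; E5→G#5 = major third; G#5→B5 = minor third.
The largest is F4 to E5, a major seventh (11 semitones).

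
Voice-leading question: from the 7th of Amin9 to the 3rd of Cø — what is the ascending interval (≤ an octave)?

minor 6th

The 7th of Amin9 is G; the 3rd of Cø is E♭.
6 letter names make it a sixth; at 8 semitones (a half step narrower than major) the quality is minor.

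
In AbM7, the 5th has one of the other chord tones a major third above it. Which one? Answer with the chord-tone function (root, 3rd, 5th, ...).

Abmaj7 (Ab major seventh): Ab, C, Eb, G.
The 5th is Eb. A major third above Eb is G.
G is the chord's 7th.

7th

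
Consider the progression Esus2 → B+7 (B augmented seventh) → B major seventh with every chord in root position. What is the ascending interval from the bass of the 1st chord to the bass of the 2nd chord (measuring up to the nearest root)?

perfect 5th

The roots are E and B.
E up to B spans 5 letter names and 7 semitones — a perfect fifth.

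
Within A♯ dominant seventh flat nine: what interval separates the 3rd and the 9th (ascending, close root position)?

A♯7b9: A♯-C𝄪-E♯-G♯-B.
That puts C𝄪 below B.
7 letter names make it a seventh; at 9 semitones (a whole step narrower than major) the quality is diminished.

diminished seventh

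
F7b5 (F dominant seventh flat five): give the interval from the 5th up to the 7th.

major 3rd

F7b5: F–A–C♭–E♭.
5th = C♭; 7th = E♭.
Counting 3 letters and 4 half steps from C♭ gives a major third.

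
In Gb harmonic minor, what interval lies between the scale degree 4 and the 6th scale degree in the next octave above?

Gb harmonic minor: Gb Ab Bbb Cb Db Ebb F.
The scale degree 4 is Cb and the 6th degree (up an octave) is Ebb.
From Cb to Ebb: 15 semitones over a tenth = minor.

minor 10th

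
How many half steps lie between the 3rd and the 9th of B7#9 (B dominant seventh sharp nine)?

B dominant seventh sharp nine: B–D#–F#–A–C##.
D# to C## is a major seventh: 11 semitones.

11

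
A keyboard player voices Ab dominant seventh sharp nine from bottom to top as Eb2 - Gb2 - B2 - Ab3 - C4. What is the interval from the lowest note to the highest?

The outer voices are Eb2 and C4.
Counting 13 letters and 21 half steps from Eb gives a major thirteenth.

major 13th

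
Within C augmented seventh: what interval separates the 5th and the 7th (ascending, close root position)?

diminished third

C augmented seventh is spelled C–E–G♯–B♭.
The 5th is G♯ and the 7th is B♭.
3 letter names make it a third; at 2 semitones (a whole step narrower than major) the quality is diminished.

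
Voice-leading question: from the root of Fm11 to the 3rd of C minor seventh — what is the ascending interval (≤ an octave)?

minor seventh

Fm11 has F as its root, and C minor seventh has E♭ as its 3rd.
7 letter names make it a seventh; at 10 semitones (a half step narrower than major) the quality is minor.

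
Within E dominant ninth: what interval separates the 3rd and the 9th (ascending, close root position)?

E9: E, G#, B, D, F#.
So we need the interval from G# up to F#.
From G# to F#: 10 semitones over a seventh = minor.

minor seventh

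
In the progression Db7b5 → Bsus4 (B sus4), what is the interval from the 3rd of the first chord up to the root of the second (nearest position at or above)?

augmented fourth

Db7b5 has F as its 3rd, and Bsus4 (B sus4) has B as its root.
F up to B is 6 semitones, a half step wider than a perfect fourth, so the interval is augmented.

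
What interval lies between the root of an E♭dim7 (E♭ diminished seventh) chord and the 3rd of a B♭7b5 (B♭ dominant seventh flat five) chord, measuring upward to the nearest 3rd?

The root of E♭dim7 (E♭ diminished seventh) is E♭; the 3rd of B♭7b5 (B♭ dominant seventh flat five) is D.
Counting 7 letters and 11 half steps from E♭ gives a major seventh.

major seventh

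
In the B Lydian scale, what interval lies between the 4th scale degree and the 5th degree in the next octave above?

minor ninth

Spelling the B Lydian scale: B C# D# E# F# G# A#.
4th scale degree = E#; scale degree 5 (up an octave) = F#.
E# up to F# is 13 semitones, a half step narrower than a major ninth, so the interval is minor.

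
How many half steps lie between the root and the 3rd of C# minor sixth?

C#m6 (C# minor sixth) is spelled C#, E, G#, A#.
C# to E is a minor third: 3 semitones.

3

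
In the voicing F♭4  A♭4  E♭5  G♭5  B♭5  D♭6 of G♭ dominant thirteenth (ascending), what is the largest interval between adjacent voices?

perfect fifth

Adjacent intervals: F♭4→A♭4 = major third; A♭4→E♭5 = perfect fifth; E♭5→G♭5 = minor third; G♭5→B♭5 = major third; B♭5→D♭6 = minor third.
The largest is A♭4 to E♭5, a perfect fifth (7 semitones).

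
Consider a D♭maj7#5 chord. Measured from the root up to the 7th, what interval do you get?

major seventh

Spelling the chord: D♭-F-A-C.
The root is D♭ and the 7th is C.
Counting 7 letters and 11 half steps from D♭ gives a major seventh.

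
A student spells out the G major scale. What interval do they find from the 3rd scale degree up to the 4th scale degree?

Spelling the G major scale: G A B C D E F♯.
That puts B below C.
From B to C: 1 semitone over a second = minor.

minor second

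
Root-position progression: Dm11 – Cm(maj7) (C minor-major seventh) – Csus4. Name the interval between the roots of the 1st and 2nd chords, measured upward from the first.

m7

The roots are D and C.
7 letter names make it a seventh; at 10 semitones (a half step narrower than major) the quality is minor.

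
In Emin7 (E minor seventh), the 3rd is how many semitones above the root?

3

Spelling the chord: E, G, B, D.
E to G is a minor third: 3 semitones.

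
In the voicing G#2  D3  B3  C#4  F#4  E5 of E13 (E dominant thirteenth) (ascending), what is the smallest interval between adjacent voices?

Adjacent intervals: G#2→D3 = diminished fifth; D3→B3 = major sixth; B3→C#4 = major second; C#4→F#4 = perfect fourth; F#4→E5 = minor seventh.
The smallest is B3 to C#4, a major second (2 semitones).

major second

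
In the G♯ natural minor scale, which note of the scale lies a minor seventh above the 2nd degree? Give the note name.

G#

The scale is G♯ A♯ B C♯ D♯ E F♯.
The 2nd degree is A♯; a minor seventh above that is G♯ — scale degree 1.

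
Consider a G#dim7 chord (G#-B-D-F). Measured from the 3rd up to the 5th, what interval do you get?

That puts B below D.
3 letter names make it a third; at 3 semitones (a half step narrower than major) the quality is minor.

minor 3rd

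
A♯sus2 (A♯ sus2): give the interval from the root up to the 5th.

perfect 5th

A♯sus2 is spelled A♯–B♯–E♯.
That puts A♯ below E♯.
Counting 5 letters and 7 half steps from A♯ gives a perfect fifth.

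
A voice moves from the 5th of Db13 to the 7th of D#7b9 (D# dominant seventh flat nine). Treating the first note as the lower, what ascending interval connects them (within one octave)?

Db13 has Ab as its 5th, and D#7b9 (D# dominant seventh flat nine) has C# as its 7th.
From Ab to C#: 5 semitones over a third = augmented.

augmented third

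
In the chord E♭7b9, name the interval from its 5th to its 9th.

diminished 5th

Spelling the chord: E♭–G–B♭–D♭–F♭.
The 5th is B♭ and the 9th is F♭.
From B♭ to F♭: 6 semitones over a fifth = diminished.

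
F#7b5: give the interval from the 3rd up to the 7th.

F# dominant seventh flat five: F# A# C E.
3rd = A#; 7th = E.
A# up to E is 6 semitones, a half step narrower than a perfect fifth, so the interval is diminished.
This 3–7 tritone is the characteristic tension at the heart of the dominant sound.

d5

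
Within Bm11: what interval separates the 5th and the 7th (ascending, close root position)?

B minor eleventh: B-D-F♯-A-C♯-E.
5th = F♯; 7th = A.
3 letter names make it a third; at 3 semitones (a half step narrower than major) the quality is minor.

minor 3rd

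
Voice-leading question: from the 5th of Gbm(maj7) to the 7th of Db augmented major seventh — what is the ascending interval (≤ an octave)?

major seventh

Gbm(maj7) has Db as its 5th, and Db augmented major seventh has C as its 7th.
From Db to C is 11 semitones, exactly the major seventh.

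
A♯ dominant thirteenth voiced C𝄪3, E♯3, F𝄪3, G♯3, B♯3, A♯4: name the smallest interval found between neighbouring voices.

Adjacent intervals: C𝄪3→E♯3 = minor third; E♯3→F𝄪3 = major second; F𝄪3→G♯3 = minor second; G♯3→B♯3 = major third; B♯3→A♯4 = minor seventh.
The smallest is F𝄪3 to G♯3, a minor second (1 semitone).

minor second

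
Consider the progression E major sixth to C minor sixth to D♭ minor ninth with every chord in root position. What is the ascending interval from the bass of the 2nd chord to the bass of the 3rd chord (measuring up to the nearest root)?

minor 2nd

The roots are C and D♭.
C up to D♭ is 1 semitone, a half step narrower than a major second, so the interval is minor.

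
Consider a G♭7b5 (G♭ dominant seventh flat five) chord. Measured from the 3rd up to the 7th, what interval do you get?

Spelling the chord: G♭–B♭–D𝄫–F♭.
The 3rd is B♭ and the 7th is F♭.
From B♭ to F♭: 6 semitones over a fifth = diminished.
This 3–7 tritone is the characteristic tension at the heart of the dominant sound.

diminished fifth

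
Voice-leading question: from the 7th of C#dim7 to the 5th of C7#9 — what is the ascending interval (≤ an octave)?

major sixth

C#dim7 has Bb as its 7th, and C7#9 has G as its 5th.
Bb up to G spans 6 letter names and 9 semitones — a major sixth.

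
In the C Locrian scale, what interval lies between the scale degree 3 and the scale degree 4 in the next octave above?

The scale runs C Db Eb F Gb Ab Bb.
Scale degree 3 = Eb; scale degree 4 (up an octave) = F.
Eb up to F spans 9 letter names and 14 semitones — a major ninth.

major ninth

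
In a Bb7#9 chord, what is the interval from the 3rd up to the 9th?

Bb7#9 is spelled Bb-D-F-Ab-C#.
3rd = D; 9th = C#.
D up to C# spans 7 letter names and 11 semitones — a major seventh.

major seventh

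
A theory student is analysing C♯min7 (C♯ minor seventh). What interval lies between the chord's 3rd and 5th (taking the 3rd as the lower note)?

C♯min7 is spelled C♯, E, G♯, B.
That puts E below G♯.
Counting 3 letters and 4 half steps from E gives a major third.

major 3rd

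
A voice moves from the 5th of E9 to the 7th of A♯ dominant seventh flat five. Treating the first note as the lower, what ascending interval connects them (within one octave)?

major sixth

The 5th of E9 is B; the 7th of A♯ dominant seventh flat five is G♯.
Counting 6 letters and 9 half steps from B gives a major sixth.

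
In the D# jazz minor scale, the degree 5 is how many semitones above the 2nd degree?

5

The scale is D# E# F# G# A# B# C##.
E# up to A# is a perfect fourth — 5 semitones.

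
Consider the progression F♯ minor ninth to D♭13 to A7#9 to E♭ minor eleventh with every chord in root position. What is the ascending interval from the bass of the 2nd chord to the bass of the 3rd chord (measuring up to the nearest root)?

The roots are D♭ and A.
From D♭ to A: 8 semitones over a fifth = augmented.

augmented fifth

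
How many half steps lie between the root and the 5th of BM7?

7

Spelling the chord: B D# F# A#.
B to F# is a perfect fifth: 7 semitones.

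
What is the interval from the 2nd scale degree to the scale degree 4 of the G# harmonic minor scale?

minor 3rd

The scale runs G# A# B C# D# E F##.
The 2nd scale degree is A# and the 4th degree is C#.
A# up to C# is 3 semitones, a half step narrower than a major third, so the interval is minor.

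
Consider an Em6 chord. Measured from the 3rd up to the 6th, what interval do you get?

Emin6 is spelled E, G, B, C♯.
3rd = G; 6th = C♯.
From G to C♯: 6 semitones over a fourth = augmented.

augmented 4th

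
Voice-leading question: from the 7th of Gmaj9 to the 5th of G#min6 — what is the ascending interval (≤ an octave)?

M6

Gmaj9 has F# as its 7th, and G#min6 has D# as its 5th.
From F# to D# is 9 semitones, exactly the major sixth.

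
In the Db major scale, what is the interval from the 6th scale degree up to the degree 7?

major 2nd

The scale runs Db Eb F Gb Ab Bb C.
The 6th scale degree is Bb and the 7th degree is C.
Counting 2 letters and 2 half steps from Bb gives a major second.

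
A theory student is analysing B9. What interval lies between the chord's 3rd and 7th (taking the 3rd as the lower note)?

diminished fifth

Spelling the chord: B–D#–F#–A–C#.
So we need the interval from D# up to A.
From D# to A: 6 semitones over a fifth = diminished.
That tritone between 3rd and 7th is what gives the dominant seventh its pull toward resolution.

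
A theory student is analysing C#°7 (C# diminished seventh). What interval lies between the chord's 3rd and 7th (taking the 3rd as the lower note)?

diminished fifth

C#dim7: C#, E, G, Bb.
So we need the interval from E up to Bb.
E up to Bb is 6 semitones, a half step narrower than a perfect fifth, so the interval is diminished.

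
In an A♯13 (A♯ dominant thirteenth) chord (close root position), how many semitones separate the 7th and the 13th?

Spelling the chord: A♯ C𝄪 E♯ G♯ B♯ F𝄪.
G♯ to F𝄪 is a major seventh: 11 semitones.

11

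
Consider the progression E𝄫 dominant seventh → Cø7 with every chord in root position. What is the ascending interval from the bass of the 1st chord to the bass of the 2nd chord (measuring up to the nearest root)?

The roots are E𝄫 and C.
E𝄫 up to C is 10 semitones, a half step wider than a major sixth, so the interval is augmented.

A6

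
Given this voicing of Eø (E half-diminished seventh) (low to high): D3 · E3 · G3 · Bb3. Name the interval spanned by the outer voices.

The outer voices are D3 and Bb3.
From D to Bb: 8 semitones over a sixth = minor.

m6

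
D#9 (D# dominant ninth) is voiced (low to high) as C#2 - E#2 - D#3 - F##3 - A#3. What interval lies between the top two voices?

Those voices are F##3 and A#3.
F## up to A# is 3 semitones, a half step narrower than a major third, so the interval is minor.

minor third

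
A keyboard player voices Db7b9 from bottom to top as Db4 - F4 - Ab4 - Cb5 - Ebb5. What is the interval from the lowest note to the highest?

minor ninth

The outer voices are Db4 and Ebb5.
Db up to Ebb is 13 semitones, a half step narrower than a major ninth, so the interval is minor.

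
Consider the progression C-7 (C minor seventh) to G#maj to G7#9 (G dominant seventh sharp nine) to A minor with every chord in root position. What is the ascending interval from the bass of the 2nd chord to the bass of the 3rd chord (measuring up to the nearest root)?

diminished octave

The roots are G# and G.
From G# to G: 11 semitones over an octave = diminished.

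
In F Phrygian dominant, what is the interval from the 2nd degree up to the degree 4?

major third

F phrygian dominant: F G♭ A B♭ C D♭ E♭.
That puts G♭ below B♭.
Counting 3 letters and 4 half steps from G♭ gives a major third.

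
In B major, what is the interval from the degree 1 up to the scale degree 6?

B major: B C# D# E F# G# A#.
The degree 1 is B and the scale degree 6 is G#.
B up to G# spans 6 letter names and 9 semitones — a major sixth.

major sixth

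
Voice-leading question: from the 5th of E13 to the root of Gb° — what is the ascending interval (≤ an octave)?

The 5th of E13 is B; the root of Gb° is Gb.
From B to Gb: 7 semitones over a sixth = diminished.

diminished sixth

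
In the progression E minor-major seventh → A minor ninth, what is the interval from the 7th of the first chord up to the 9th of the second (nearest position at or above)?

minor sixth

E minor-major seventh has D# as its 7th, and A minor ninth has B as its 9th.
6 letter names make it a sixth; at 8 semitones (a half step narrower than major) the quality is minor.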